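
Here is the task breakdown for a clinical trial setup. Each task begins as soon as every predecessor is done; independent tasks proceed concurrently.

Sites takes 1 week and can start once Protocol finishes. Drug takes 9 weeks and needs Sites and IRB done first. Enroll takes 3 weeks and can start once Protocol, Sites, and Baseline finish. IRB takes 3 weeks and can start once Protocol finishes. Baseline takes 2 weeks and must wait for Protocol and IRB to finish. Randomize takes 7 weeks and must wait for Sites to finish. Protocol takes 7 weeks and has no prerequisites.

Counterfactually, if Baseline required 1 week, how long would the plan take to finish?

As given, the longest chain is Protocol→IRB→Drug = 7+3+9 = 19, so the finish is 19 weeks.
Baseline has 4 weeks of float (longest path through it is 15).
No other chain overtakes it, so the finish is 19 weeks.

19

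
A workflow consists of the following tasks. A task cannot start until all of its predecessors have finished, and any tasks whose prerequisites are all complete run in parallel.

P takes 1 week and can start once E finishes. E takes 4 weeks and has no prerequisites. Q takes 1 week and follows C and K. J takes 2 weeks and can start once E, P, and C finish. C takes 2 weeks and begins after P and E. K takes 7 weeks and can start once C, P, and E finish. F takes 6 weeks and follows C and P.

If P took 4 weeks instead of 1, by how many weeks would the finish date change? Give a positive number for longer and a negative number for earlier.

3

Critical path before the change: E→P→C→K→Q = 4+1+2+7+1 = 15 giving 15 weeks.
P is on the critical path; changing it to 4 makes that path 18 weeks.
That remains the longest chain; total 18 weeks.
Change in finish: 18 − 15 = +3 weeks.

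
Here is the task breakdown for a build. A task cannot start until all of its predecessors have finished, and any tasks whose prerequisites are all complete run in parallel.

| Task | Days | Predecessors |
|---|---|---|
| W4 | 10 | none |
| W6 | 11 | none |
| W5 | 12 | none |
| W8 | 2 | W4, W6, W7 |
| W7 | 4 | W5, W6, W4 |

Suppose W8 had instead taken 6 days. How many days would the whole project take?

Baseline: W5→W7→W8 = 12+4+2 = 18 → 18 days.
W8 lies on that path, so at 6 days the path becomes 22 days.
The critical path is still W5→W7→W8; finish is now 22 days.

22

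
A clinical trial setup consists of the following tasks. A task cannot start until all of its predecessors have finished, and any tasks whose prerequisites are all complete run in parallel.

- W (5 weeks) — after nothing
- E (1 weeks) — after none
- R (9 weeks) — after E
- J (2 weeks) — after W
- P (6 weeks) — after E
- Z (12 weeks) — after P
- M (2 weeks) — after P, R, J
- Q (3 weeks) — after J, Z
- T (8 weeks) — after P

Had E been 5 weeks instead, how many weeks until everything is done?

26

The binding path is E→P→Z→Q = 1+6+12+3 = 22; finish at 22 weeks.
Since E is critical, the +4 change carries straight to that chain (now 26 weeks).
No other chain overtakes it, so the finish is 26 weeks.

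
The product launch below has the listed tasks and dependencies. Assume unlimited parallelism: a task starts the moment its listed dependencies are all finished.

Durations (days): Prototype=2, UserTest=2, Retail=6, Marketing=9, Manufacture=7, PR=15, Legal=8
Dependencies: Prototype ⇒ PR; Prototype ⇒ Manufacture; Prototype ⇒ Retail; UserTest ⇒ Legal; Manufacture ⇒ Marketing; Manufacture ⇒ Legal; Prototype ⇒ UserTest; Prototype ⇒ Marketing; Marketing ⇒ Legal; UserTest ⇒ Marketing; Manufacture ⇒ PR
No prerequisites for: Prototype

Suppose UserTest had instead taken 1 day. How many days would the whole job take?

Actual critical path: Prototype→Manufacture→Marketing→Legal = 2+7+9+8 = 26 ⇒ 26 days.
The longest path through UserTest is only 21 days, so UserTest has float 5.
No other chain overtakes it, so the finish is 26 days.

26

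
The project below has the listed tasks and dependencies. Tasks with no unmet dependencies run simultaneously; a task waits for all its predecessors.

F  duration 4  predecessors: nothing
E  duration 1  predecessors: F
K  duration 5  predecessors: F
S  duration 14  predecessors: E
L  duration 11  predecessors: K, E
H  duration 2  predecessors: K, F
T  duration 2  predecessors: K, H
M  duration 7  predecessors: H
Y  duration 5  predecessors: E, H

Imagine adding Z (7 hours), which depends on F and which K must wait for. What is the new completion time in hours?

27

Originally the job takes 20 hours.
With Z inserted, K now waits for max(F, Z).
New critical path: F→Z→K→L = 4+7+5+11 = 27 ⇒ 27 hours.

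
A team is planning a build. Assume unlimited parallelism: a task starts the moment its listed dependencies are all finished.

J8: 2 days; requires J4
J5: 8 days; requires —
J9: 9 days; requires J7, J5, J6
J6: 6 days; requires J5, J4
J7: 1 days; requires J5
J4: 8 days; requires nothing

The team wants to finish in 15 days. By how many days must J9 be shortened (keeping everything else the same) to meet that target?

8

Current finish: 23 days; target: 15.
J9 is on every critical path, so each day cut from J9 cuts the finish by one (this holds down to a finish of 15).
Need 23 − 15 = 8 days off J9 → J9 becomes 1 day, finish becomes 15.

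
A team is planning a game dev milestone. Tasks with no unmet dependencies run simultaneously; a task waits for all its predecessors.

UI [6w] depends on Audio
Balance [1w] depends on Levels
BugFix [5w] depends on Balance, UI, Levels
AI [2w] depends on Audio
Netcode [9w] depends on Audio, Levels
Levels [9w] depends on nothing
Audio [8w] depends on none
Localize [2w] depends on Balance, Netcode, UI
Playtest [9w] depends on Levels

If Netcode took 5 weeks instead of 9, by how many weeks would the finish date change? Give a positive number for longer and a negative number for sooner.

-1

Actual critical path: Levels→Netcode→Localize = 9+9+2 = 20 ⇒ 20 weeks.
Netcode lies on that path, so at 5 weeks the path becomes 16 weeks.
The binding chain switches to Audio→UI→BugFix = 8+6+5 = 19; finish 19 weeks.
Change in finish: 19 − 20 = -1 weeks.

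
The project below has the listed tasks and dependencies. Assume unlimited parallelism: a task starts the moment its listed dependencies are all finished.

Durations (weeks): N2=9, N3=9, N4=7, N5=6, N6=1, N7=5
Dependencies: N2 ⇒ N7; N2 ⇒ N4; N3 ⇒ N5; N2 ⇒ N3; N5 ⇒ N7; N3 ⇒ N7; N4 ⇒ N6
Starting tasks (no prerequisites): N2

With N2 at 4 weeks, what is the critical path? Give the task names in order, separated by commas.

Baseline: N2→N3→N5→N7 = 9+9+6+5 = 29 → 29 weeks.
Since N2 is critical, the -5 change carries straight to that chain (now 24 weeks).
That remains the longest chain; total 24 weeks.

N2, N3, N5, N7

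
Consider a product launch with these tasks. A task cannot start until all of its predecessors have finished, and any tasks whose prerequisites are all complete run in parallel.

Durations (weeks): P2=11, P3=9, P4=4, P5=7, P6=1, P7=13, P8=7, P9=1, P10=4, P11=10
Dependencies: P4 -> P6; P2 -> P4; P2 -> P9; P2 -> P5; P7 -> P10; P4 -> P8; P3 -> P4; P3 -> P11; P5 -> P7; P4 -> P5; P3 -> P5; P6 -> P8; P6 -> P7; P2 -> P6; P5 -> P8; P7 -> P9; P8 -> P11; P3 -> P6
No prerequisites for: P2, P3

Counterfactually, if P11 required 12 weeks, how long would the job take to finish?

Baseline: P2→P4→P5→P8→P11 = 11+4+7+7+10 = 39 → 39 weeks.
P11 is on the critical path; changing it to 12 makes that path 41 weeks.
The critical path is still P2→P4→P5→P8→P11; finish is now 41 weeks.

41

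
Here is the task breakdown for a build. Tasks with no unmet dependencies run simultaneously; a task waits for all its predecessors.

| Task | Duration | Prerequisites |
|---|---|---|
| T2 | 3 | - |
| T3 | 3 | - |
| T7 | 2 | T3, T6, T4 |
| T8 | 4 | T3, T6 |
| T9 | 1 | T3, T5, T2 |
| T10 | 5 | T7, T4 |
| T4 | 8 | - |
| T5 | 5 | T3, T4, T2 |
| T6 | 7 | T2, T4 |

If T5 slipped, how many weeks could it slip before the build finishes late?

8

T4→T6→T7→T10 = 8+7+2+5 = 22 sets the makespan at 22 weeks.
T5 finishes as early as 13 and must finish by 21.
So T5 can slip 21 − 13 = 8 weeks.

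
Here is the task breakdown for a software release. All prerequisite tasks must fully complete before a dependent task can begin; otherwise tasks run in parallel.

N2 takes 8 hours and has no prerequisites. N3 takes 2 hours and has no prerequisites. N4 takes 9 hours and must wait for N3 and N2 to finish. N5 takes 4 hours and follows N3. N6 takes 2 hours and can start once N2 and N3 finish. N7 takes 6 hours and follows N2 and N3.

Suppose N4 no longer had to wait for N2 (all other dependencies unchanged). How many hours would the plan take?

14

Before: longest chain N2→N4 = 8+9 = 17, finish 17.
Without N2→N4, N4's earliest start moves from 8 to 2.
The longest chain is now N2→N7 = 8+6 = 14, so the plan takes 14 hours.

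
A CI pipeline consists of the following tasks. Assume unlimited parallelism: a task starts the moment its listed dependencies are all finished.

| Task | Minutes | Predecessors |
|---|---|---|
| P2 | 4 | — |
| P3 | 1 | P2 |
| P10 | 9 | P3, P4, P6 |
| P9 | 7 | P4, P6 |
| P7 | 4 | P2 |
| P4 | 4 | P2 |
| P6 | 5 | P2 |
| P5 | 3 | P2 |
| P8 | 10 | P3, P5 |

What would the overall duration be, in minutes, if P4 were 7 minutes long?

Critical path before the change: P2→P6→P10 = 4+5+9 = 18 giving 18 minutes.
P4 is off the critical path — its longest chain is 17 minutes, giving 1 of slack.
The binding chain switches to P2→P4→P10 = 4+7+9 = 20; finish 20 minutes.

20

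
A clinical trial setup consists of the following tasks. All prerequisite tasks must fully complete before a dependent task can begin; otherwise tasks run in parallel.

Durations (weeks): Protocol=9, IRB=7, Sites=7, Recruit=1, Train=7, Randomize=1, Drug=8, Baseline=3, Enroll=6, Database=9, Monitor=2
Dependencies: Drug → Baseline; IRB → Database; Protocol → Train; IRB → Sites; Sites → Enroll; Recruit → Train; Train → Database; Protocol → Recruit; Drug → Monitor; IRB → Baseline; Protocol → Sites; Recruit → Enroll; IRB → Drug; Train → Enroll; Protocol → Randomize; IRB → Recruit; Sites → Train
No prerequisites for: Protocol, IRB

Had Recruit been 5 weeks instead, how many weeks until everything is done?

32

As given, the longest chain is Protocol→Sites→Train→Database = 9+7+7+9 = 32, so the finish is 32 weeks.
Recruit is off the critical path — its longest chain is 26 weeks, giving 6 of slack.
That remains the longest chain; total 32 weeks.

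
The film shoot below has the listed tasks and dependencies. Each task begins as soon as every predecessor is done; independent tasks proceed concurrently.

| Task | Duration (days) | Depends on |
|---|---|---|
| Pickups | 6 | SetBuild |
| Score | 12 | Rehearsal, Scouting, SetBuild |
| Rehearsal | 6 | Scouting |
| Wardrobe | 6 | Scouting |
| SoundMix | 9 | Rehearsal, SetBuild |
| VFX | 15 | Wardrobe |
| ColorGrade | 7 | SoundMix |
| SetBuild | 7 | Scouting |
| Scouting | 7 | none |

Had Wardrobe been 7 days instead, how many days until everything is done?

As given, the longest chain is Scouting→SetBuild→SoundMix→ColorGrade = 7+7+9+7 = 30, so the finish is 30 days.
Wardrobe is off the critical path — its longest chain is 28 days, giving 2 of slack.
That remains the longest chain; total 30 days.

30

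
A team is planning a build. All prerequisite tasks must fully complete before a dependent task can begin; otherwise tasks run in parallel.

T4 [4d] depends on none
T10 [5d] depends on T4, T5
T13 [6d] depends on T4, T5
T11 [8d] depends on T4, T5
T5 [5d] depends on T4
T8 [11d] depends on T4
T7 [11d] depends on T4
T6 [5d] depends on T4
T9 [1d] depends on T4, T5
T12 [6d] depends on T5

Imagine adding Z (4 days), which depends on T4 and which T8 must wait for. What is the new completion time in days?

Originally the job takes 17 days.
With Z inserted, T8 now waits for max(T4, Z).
New critical path: T4→Z→T8 = 4+4+11 = 19 ⇒ 19 days.

19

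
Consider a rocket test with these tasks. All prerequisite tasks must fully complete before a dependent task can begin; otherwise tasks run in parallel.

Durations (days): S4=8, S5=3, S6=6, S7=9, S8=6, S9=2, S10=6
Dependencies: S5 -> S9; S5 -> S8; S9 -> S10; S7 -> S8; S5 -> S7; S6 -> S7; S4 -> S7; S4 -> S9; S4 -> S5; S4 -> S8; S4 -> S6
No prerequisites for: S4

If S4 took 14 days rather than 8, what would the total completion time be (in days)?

Baseline: S4→S6→S7→S8 = 8+6+9+6 = 29 → 29 days.
S4 is on the critical path; changing it to 14 makes that path 35 days.
No other chain overtakes it, so the finish is 35 days.

35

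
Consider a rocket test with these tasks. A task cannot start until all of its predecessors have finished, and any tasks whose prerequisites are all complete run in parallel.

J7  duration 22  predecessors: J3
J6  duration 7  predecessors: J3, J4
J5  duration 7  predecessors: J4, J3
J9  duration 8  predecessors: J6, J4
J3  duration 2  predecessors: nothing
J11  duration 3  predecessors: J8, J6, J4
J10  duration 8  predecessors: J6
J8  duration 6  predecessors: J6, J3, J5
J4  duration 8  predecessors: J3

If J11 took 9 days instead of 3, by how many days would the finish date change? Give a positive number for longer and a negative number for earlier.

Critical path before the change: J3→J4→J5→J8→J11 = 2+8+7+6+3 = 26 giving 26 days.
Since J11 is critical, the +6 change carries straight to that chain (now 32 days).
The critical path is still J3→J4→J5→J8→J11; finish is now 32 days.
Change in finish: 32 − 26 = +6 days.

6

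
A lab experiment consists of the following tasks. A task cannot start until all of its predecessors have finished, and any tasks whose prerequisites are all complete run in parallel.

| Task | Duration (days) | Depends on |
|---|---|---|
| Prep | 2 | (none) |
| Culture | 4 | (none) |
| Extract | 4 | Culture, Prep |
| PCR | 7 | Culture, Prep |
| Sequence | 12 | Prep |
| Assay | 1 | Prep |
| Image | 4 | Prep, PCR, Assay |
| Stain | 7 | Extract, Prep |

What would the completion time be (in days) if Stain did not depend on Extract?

15

Original critical path: Culture→Extract→Stain = 4+4+7 = 15 ⇒ 15 days.
Without Extract→Stain, Stain's earliest start moves from 8 to 2.
After: Culture→PCR→Image = 4+7+4 = 15 → 15 days.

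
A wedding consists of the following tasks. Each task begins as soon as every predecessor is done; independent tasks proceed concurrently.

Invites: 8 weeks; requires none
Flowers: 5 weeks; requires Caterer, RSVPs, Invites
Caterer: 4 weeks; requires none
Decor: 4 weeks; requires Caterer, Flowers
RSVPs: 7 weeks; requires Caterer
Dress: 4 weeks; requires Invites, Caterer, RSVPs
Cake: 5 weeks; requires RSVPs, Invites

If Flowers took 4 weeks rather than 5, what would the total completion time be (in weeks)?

As given, the longest chain is Caterer→RSVPs→Flowers→Decor = 4+7+5+4 = 20, so the finish is 20 weeks.
Flowers is on the critical path; changing it to 4 makes that path 19 weeks.
No other chain overtakes it, so the finish is 19 weeks.

19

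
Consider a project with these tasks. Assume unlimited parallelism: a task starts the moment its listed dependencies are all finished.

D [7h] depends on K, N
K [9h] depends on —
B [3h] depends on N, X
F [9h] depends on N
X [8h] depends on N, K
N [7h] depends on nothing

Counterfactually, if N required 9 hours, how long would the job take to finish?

Critical path before the change: K→X→B = 9+8+3 = 20 giving 20 hours.
The longest path through N is only 18 hours, so N has float 2.
No other chain overtakes it, so the finish is 20 hours.

20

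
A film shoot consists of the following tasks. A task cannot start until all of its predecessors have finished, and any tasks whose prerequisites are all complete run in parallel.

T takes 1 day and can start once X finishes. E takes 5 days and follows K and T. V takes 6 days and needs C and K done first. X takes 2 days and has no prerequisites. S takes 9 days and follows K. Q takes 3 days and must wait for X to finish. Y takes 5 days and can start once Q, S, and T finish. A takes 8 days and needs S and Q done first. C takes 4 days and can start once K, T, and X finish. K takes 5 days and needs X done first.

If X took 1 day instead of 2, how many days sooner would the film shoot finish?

1

As given, the longest chain is X→K→S→A = 2+5+9+8 = 24, so the finish is 24 days.
X lies on that path, so at 1 day the path becomes 23 days.
The critical path is still X→K→S→A; finish is now 23 days.
Change in finish: 23 − 24 = -1 days.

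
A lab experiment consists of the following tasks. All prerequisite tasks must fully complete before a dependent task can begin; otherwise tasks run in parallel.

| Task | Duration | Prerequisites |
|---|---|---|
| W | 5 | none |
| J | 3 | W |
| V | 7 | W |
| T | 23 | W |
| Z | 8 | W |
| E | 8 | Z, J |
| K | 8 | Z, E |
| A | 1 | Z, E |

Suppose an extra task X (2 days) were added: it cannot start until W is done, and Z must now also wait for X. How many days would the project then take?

Originally the project takes 29 days.
With X inserted, Z now waits for max(W, X).
New critical path: W→X→Z→E→K = 5+2+8+8+8 = 31 ⇒ 31 days.

31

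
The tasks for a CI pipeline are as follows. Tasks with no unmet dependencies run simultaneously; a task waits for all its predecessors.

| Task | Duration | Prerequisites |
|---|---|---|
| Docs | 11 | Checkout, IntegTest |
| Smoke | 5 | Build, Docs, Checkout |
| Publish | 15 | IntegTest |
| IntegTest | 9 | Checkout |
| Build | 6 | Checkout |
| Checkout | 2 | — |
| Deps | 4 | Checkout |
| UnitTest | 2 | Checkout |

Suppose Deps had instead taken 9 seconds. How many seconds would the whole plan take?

The binding path is Checkout→IntegTest→Docs→Smoke = 2+9+11+5 = 27; finish at 27 seconds.
The longest path through Deps is only 6 seconds, so Deps has float 21.
That remains the longest chain; total 27 seconds.

27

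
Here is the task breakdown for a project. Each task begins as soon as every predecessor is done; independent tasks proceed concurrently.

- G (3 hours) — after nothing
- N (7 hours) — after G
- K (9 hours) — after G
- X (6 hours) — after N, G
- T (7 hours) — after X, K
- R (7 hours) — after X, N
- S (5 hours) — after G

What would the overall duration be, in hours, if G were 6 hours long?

26

Baseline: G→N→X→T = 3+7+6+7 = 23 → 23 hours.
G is on the critical path; changing it to 6 makes that path 26 hours.
That remains the longest chain; total 26 hours.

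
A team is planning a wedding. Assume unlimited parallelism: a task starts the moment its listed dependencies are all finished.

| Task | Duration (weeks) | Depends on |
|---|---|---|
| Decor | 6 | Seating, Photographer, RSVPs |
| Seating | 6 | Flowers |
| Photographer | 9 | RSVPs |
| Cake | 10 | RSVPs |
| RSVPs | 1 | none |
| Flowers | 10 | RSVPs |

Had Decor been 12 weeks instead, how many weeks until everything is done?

Actual critical path: RSVPs→Flowers→Seating→Decor = 1+10+6+6 = 23 ⇒ 23 weeks.
Decor is on the critical path; changing it to 12 makes that path 29 weeks.
That remains the longest chain; total 29 weeks.

29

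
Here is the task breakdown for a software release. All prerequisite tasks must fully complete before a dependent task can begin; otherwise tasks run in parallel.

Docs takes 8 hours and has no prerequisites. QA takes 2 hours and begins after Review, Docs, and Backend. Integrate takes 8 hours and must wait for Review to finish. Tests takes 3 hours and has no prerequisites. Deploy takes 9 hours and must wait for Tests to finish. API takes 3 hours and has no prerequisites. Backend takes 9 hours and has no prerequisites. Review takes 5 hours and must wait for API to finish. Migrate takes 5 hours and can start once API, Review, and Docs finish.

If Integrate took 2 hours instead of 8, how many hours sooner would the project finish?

3

Actual critical path: API→Review→Integrate = 3+5+8 = 16 ⇒ 16 hours.
Integrate lies on that path, so at 2 hours the path becomes 10 hours.
New critical path: API→Review→Migrate = 3+5+5 = 13 ⇒ 13 hours.
Change in finish: 13 − 16 = -3 hours.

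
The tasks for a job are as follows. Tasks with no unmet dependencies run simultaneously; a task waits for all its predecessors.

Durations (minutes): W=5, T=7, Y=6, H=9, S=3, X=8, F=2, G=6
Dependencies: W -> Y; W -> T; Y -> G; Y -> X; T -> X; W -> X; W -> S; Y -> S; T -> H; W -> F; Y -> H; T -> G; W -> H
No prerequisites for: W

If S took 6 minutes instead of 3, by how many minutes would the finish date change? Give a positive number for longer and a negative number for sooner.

0

The binding path is W→T→H = 5+7+9 = 21; finish at 21 minutes.
The longest path through S is only 14 minutes, so S has float 7.
The critical path is still W→T→H; finish is now 21 minutes.
Change in finish: 21 − 21 = +0 minutes.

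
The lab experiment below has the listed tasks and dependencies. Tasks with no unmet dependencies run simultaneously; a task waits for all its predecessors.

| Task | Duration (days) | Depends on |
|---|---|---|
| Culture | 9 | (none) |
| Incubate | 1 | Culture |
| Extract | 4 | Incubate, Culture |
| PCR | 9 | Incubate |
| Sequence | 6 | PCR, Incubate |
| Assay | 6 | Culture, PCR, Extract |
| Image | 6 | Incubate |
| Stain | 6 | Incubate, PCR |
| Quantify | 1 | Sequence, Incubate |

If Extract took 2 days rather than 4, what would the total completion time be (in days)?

26

Baseline: Culture→Incubate→PCR→Sequence→Quantify = 9+1+9+6+1 = 26 → 26 days.
Extract has 6 days of float (longest path through it is 20).
No other chain overtakes it, so the finish is 26 days.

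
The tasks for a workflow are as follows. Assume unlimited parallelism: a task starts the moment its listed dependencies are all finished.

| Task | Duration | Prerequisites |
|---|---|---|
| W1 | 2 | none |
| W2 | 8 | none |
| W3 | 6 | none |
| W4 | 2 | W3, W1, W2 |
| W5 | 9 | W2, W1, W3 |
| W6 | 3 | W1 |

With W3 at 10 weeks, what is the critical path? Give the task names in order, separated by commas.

W3, W5

As given, the longest chain is W2→W5 = 8+9 = 17, so the finish is 17 weeks.
W3 has 2 weeks of float (longest path through it is 15).
The binding chain switches to W3→W5 = 10+9 = 19; finish 19 weeks.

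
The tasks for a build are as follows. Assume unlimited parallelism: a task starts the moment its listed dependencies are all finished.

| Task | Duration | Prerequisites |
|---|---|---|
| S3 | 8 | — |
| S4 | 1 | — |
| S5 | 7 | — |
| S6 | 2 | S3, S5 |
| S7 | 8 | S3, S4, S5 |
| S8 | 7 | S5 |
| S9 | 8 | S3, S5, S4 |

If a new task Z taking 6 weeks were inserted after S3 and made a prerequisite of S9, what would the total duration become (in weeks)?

22

Originally the build takes 16 weeks.
With Z inserted, S9 now waits for max(S3, S5, S4, Z).
New critical path: S3→Z→S9 = 8+6+8 = 22 ⇒ 22 weeks.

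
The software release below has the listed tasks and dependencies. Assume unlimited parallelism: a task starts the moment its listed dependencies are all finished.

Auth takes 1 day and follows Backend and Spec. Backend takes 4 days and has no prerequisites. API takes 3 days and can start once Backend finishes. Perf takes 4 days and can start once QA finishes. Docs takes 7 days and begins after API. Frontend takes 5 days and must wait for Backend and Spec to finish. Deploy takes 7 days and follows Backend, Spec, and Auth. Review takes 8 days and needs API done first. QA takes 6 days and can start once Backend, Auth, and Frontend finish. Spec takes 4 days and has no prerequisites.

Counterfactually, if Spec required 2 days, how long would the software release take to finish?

19

Critical path before the change: Spec→Frontend→QA→Perf = 4+5+6+4 = 19 giving 19 days.
Spec is on the critical path; changing it to 2 makes that path 17 days.
New critical path: Backend→Frontend→QA→Perf = 4+5+6+4 = 19 ⇒ 19 days.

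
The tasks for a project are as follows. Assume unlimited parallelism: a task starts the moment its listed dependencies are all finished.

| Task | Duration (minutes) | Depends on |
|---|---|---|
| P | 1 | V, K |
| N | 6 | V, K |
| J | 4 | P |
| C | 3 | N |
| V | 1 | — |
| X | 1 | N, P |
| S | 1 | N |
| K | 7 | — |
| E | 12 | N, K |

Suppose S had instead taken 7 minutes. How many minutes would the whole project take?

25

Critical path before the change: K→N→E = 7+6+12 = 25 giving 25 minutes.
The longest path through S is only 14 minutes, so S has float 11.
The critical path is still K→N→E; finish is now 25 minutes.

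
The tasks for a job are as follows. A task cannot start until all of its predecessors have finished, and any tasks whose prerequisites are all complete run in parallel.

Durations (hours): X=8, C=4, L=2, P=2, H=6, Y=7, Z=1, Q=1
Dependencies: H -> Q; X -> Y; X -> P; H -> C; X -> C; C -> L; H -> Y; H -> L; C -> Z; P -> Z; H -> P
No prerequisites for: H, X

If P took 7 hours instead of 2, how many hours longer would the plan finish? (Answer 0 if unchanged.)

The binding path is X→Y = 8+7 = 15; finish at 15 hours.
P is off the critical path — its longest chain is 11 hours, giving 4 of slack.
The binding chain switches to X→P→Z = 8+7+1 = 16; finish 16 hours.
Change in finish: 16 − 15 = +1 hours.

1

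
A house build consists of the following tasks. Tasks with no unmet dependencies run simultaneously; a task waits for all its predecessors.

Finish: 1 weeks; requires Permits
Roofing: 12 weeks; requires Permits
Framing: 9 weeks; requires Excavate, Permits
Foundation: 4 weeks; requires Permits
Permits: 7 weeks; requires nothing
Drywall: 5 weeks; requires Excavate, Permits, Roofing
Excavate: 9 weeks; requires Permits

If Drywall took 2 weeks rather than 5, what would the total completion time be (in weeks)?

Baseline: Permits→Excavate→Framing = 7+9+9 = 25 → 25 weeks.
Drywall has 1 week of float (longest path through it is 24).
No other chain overtakes it, so the finish is 25 weeks.

25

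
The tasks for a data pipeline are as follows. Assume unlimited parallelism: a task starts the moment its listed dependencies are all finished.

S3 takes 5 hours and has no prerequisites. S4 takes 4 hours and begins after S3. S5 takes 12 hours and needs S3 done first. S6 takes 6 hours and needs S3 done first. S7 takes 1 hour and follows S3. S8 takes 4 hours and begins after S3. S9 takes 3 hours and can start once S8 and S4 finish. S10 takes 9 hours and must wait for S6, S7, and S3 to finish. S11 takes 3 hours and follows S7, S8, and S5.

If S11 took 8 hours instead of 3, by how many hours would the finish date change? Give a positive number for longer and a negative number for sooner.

5

As given, the longest chain is S3→S5→S11 = 5+12+3 = 20, so the finish is 20 hours.
S11 lies on that path, so at 8 hours the path becomes 25 hours.
The critical path is still S3→S5→S11; finish is now 25 hours.
Change in finish: 25 − 20 = +5 hours.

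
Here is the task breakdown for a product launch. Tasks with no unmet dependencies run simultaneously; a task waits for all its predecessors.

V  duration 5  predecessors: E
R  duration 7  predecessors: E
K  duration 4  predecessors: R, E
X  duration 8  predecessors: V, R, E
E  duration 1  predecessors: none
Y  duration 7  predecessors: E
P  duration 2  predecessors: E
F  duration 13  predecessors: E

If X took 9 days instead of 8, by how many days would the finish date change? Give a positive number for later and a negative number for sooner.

The binding path is E→R→X = 1+7+8 = 16; finish at 16 days.
X is on the critical path; changing it to 9 makes that path 17 days.
No other chain overtakes it, so the finish is 17 days.
Change in finish: 17 − 16 = +1 days.

1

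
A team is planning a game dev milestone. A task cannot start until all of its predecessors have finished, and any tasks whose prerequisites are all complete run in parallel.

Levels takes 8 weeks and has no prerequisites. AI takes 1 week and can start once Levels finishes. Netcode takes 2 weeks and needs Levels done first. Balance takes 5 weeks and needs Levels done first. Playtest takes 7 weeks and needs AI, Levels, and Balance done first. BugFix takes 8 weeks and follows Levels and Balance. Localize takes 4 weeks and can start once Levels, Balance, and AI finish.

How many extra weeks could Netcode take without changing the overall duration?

11

Levels→Balance→BugFix = 8+5+8 = 21 sets the makespan at 21 weeks.
Netcode finishes as early as 10 and must finish by 21.
So Netcode can slip 21 − 10 = 11 weeks.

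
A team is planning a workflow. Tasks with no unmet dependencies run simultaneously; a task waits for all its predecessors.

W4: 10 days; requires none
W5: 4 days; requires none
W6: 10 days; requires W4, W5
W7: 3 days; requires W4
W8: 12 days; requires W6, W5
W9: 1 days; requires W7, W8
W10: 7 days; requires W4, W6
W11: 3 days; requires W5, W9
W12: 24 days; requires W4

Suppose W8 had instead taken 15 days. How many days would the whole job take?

39

The binding path is W4→W6→W8→W9→W11 = 10+10+12+1+3 = 36; finish at 36 days.
W8 is on the critical path; changing it to 15 makes that path 39 days.
That remains the longest chain; total 39 days.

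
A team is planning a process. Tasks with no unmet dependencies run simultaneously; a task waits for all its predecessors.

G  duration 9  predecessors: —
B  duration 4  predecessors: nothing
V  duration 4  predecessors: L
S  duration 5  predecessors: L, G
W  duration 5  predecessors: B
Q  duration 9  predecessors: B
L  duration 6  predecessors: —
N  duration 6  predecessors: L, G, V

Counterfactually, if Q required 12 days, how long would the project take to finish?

Baseline: L→V→N = 6+4+6 = 16 → 16 days.
The longest path through Q is only 13 days, so Q has float 3.
The binding chain switches to B→Q = 4+12 = 16; finish 16 days.

16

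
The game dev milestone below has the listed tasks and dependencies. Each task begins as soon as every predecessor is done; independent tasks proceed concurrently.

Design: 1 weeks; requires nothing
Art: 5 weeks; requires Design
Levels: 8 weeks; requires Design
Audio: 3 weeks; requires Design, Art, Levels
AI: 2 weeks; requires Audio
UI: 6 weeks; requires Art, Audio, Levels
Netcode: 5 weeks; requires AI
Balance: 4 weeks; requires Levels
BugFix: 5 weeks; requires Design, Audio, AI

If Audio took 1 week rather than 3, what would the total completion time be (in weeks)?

17

As given, the longest chain is Design→Levels→Audio→AI→Netcode = 1+8+3+2+5 = 19, so the finish is 19 weeks.
Since Audio is critical, the -2 change carries straight to that chain (now 17 weeks).
That remains the longest chain; total 17 weeks.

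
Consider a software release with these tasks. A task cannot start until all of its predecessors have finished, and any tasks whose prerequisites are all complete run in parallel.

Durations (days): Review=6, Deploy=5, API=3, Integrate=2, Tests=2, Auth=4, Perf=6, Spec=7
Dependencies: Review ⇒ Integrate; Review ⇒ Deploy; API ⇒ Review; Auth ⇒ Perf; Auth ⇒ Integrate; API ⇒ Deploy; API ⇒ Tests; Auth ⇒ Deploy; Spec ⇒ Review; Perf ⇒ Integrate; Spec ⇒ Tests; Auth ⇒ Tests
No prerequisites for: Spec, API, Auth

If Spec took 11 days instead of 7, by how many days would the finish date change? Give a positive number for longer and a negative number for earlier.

4

As given, the longest chain is Spec→Review→Deploy = 7+6+5 = 18, so the finish is 18 days.
Spec lies on that path, so at 11 days the path becomes 22 days.
That remains the longest chain; total 22 days.
Change in finish: 22 − 18 = +4 days.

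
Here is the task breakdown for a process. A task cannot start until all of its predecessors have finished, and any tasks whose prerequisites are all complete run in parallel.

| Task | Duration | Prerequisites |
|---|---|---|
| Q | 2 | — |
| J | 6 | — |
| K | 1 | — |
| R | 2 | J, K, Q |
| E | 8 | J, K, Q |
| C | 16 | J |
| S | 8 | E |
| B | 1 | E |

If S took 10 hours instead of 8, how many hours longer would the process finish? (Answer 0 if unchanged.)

2

Critical path before the change: J→E→S = 6+8+8 = 22 giving 22 hours.
Since S is critical, the +2 change carries straight to that chain (now 24 hours).
That remains the longest chain; total 24 hours.
Change in finish: 24 − 22 = +2 hours.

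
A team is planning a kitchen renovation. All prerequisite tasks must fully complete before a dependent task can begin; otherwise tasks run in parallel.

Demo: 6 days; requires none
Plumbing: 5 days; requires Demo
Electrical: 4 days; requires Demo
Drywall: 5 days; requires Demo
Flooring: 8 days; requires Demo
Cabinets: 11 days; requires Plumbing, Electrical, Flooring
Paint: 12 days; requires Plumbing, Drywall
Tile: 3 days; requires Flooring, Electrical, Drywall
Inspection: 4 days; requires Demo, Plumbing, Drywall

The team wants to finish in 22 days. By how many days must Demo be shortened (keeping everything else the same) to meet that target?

Current finish: 25 days; target: 22.
Demo is on every critical path, so each day cut from Demo cuts the finish by one (this holds down to a finish of 20).
Need 25 − 22 = 3 days off Demo → Demo becomes 3 days, finish becomes 22.

3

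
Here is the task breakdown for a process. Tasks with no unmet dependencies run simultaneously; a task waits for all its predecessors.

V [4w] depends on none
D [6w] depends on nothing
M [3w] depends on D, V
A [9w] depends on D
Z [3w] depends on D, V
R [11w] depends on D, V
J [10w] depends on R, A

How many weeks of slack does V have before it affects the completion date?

2

D→R→J = 6+11+10 = 27 sets the makespan at 27 weeks.
The longest chain containing V totals 25 weeks.
Slack of V = 2 − 0 = 2 weeks.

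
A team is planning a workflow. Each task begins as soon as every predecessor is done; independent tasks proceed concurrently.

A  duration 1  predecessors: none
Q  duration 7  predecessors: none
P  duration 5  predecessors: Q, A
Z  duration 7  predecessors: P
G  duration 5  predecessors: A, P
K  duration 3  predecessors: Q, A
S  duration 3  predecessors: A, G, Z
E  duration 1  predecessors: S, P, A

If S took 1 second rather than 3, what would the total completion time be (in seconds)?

Critical path before the change: Q→P→Z→S→E = 7+5+7+3+1 = 23 giving 23 seconds.
S is on the critical path; changing it to 1 makes that path 21 seconds.
The critical path is still Q→P→Z→S→E; finish is now 21 seconds.

21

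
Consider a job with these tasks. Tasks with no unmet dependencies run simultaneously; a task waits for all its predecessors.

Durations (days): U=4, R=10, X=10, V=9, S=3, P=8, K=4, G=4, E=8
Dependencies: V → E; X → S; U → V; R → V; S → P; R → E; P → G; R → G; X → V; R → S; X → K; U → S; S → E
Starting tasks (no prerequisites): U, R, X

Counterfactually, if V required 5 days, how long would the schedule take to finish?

Baseline: R→V→E = 10+9+8 = 27 → 27 days.
Since V is critical, the -4 change carries straight to that chain (now 23 days).
New critical path: R→S→P→G = 10+3+8+4 = 25 ⇒ 25 days.

25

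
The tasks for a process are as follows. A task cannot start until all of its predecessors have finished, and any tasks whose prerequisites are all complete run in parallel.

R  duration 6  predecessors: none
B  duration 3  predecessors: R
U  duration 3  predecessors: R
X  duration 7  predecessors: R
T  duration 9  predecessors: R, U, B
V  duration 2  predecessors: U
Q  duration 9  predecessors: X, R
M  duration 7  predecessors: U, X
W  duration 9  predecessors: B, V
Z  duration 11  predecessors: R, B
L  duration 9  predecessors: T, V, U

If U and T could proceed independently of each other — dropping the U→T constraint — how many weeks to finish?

27

Original critical path: R→B→T→L = 6+3+9+9 = 27 ⇒ 27 weeks.
Dropping U→T doesn't change T's earliest start (9); another predecessor still binds.
After: R→B→T→L = 6+3+9+9 = 27 → 27 weeks.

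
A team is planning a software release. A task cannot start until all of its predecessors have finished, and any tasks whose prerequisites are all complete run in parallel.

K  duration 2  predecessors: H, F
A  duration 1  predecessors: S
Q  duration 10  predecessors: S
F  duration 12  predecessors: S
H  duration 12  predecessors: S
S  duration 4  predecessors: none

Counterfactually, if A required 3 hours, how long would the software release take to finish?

The binding path is S→H→K = 4+12+2 = 18; finish at 18 hours.
A is off the critical path — its longest chain is 5 hours, giving 13 of slack.
That remains the longest chain; total 18 hours.

18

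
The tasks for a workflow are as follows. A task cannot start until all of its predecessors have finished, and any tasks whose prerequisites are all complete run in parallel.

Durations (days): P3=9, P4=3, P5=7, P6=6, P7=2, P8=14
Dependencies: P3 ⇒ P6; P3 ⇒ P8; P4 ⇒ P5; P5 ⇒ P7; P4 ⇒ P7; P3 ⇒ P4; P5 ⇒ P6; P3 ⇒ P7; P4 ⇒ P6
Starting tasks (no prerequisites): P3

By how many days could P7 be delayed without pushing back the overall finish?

Critical path: P3→P4→P5→P6 = 9+3+7+6 = 25, so the finish is 25 days.
The longest chain containing P7 totals 21 days.
Slack of P7 = 23 − 19 = 4 days.

4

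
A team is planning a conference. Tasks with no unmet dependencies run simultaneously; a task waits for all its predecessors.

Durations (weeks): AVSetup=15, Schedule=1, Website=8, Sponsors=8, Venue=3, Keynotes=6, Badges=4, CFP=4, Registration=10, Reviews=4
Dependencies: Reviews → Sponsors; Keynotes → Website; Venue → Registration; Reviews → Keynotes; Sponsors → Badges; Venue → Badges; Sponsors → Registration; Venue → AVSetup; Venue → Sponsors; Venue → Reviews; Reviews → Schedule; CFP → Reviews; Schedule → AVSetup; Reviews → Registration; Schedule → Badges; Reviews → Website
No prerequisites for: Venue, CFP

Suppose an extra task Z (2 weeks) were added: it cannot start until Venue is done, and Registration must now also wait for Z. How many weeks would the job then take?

Originally the job takes 26 weeks.
With Z inserted, Registration now waits for max(Venue, Sponsors, Reviews, Z).
New critical path: CFP→Reviews→Sponsors→Registration = 4+4+8+10 = 26 ⇒ 26 weeks.

26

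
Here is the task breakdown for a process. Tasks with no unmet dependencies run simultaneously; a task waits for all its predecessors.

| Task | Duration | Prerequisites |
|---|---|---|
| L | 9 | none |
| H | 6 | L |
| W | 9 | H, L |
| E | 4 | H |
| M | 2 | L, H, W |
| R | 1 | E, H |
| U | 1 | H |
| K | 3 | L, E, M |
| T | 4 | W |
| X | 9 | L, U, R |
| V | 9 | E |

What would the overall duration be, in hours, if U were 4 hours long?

29

Baseline: L→H→W→M→K = 9+6+9+2+3 = 29 → 29 hours.
The longest path through U is only 25 hours, so U has float 4.
No other chain overtakes it, so the finish is 29 hours.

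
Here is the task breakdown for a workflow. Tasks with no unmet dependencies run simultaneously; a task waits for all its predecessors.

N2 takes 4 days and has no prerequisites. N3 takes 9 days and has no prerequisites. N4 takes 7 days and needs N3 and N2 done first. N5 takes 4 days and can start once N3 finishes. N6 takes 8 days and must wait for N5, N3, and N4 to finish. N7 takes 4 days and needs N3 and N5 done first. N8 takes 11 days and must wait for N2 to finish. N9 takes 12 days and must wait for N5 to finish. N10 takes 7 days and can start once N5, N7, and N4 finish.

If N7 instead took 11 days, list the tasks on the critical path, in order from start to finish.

As given, the longest chain is N3→N5→N9 = 9+4+12 = 25, so the finish is 25 days.
N7 has 1 day of float (longest path through it is 24).
New critical path: N3→N5→N7→N10 = 9+4+11+7 = 31 ⇒ 31 days.

N3, N5, N7, N10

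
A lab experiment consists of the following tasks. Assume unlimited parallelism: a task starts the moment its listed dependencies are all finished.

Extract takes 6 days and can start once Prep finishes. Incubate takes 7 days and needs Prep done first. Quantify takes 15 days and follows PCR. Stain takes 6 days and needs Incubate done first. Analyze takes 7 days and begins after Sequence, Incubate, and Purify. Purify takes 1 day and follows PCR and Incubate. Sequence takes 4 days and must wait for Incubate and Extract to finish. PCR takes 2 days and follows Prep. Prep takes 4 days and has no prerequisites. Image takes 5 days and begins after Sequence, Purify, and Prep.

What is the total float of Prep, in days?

The longest chain is Prep→Incubate→Sequence→Analyze = 4+7+4+7 = 22; overall finish 22 days.
The longest chain containing Prep totals 22 days.
Float = 22 − 22 = 0.

0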